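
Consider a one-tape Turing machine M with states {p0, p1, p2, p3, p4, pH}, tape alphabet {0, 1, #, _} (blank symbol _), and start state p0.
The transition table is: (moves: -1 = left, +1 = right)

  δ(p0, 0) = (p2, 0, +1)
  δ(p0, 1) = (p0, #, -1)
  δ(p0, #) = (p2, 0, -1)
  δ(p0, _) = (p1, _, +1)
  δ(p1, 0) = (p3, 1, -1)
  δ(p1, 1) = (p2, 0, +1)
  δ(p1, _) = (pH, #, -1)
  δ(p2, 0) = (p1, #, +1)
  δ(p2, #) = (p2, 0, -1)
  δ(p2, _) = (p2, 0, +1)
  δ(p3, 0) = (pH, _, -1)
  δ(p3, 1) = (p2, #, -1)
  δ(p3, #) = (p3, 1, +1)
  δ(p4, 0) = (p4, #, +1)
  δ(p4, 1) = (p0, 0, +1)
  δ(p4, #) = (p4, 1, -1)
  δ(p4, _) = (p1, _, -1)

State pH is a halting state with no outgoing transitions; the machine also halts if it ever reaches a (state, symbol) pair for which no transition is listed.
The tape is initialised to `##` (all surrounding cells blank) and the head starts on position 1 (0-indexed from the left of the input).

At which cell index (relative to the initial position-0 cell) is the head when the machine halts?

p0 | _#[#]   read # → write 0, move -1, go to p2
p2 | _[#]0   read # → write 0, move -1, go to p2
p2 | [_]00   read _ → write 0, move +1, go to p2
p2 | 0[0]0   read 0 → write #, move +1, go to p1
p1 | 0#[0]   read 0 → write 1, move -1, go to p3
p3 | 0[#]1   read # → write 1, move +1, go to p3
p3 | 01[1]   read 1 → write #, move -1, go to p2
p2 | 0[1]#
At halt the head is at cell 0.

0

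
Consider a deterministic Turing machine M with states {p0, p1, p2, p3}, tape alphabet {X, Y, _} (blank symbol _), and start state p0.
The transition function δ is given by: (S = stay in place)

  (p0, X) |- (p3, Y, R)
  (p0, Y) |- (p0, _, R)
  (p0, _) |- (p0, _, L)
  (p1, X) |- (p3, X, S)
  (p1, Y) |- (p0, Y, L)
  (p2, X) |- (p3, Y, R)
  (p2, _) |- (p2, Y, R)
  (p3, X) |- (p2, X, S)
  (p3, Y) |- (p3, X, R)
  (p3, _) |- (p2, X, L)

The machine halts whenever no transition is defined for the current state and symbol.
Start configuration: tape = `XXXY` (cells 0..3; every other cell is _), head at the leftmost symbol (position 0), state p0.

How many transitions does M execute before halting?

11

state=p0 head=0 tape=[X]XXY__   (p0,X)→(p3,Y,R)
state=p3 head=1 tape=Y[X]XY__   (p3,X)→(p2,X,S)
state=p2 head=1 tape=Y[X]XY__   (p2,X)→(p3,Y,R)
state=p3 head=2 tape=YY[X]Y__   (p3,X)→(p2,X,S)
state=p2 head=2 tape=YY[X]Y__   (p2,X)→(p3,Y,R)
state=p3 head=3 tape=YYY[Y]__   (p3,Y)→(p3,X,R)
state=p3 head=4 tape=YYYX[_]_   (p3,_)→(p2,X,L)
state=p2 head=3 tape=YYY[X]X_   (p2,X)→(p3,Y,R)
state=p3 head=4 tape=YYYY[X]_   (p3,X)→(p2,X,S)
state=p2 head=4 tape=YYYY[X]_   (p2,X)→(p3,Y,R)
state=p3 head=5 tape=YYYYY[_]   (p3,_)→(p2,X,L)
state=p2 head=4 tape=YYYY[Y]X
M halts after 11 transitions.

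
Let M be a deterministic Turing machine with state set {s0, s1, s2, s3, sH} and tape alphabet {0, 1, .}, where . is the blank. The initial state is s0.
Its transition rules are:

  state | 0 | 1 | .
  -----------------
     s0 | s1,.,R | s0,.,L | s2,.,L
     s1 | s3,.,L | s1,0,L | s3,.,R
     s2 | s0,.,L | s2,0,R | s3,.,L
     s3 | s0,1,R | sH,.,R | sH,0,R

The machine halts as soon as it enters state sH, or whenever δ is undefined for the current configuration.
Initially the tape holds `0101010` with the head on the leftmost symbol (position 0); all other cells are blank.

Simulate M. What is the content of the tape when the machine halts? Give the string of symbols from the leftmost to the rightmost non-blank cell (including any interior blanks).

s0 | [0]101010...   read 0 → write ., move R, go to s1
s1 | .[1]01010...   read 1 → write 0, move L, go to s1
s1 | [.]001010...   read . → write ., move R, go to s3
s3 | .[0]01010...   read 0 → write 1, move R, go to s0
s0 | .1[0]1010...   read 0 → write ., move R, go to s1
s1 | .1.[1]010...   read 1 → write 0, move L, go to s1
s1 | .1[.]0010...   read . → write ., move R, go to s3
s3 | .1.[0]010...   read 0 → write 1, move R, go to s0
s0 | .1.1[0]10...   read 0 → write ., move R, go to s1
s1 | .1.1.[1]0...   read 1 → write 0, move L, go to s1
s1 | .1.1[.]00...   read . → write ., move R, go to s3
s3 | .1.1.[0]0...   read 0 → write 1, move R, go to s0
s0 | .1.1.1[0]...   read 0 → write ., move R, go to s1
s1 | .1.1.1.[.]..   read . → write ., move R, go to s3
s3 | .1.1.1..[.].   read . → write 0, move R, go to sH
sH | .1.1.1..0[.]
The non-blank tape span at halt is 1.1.1..0.

1.1.1..0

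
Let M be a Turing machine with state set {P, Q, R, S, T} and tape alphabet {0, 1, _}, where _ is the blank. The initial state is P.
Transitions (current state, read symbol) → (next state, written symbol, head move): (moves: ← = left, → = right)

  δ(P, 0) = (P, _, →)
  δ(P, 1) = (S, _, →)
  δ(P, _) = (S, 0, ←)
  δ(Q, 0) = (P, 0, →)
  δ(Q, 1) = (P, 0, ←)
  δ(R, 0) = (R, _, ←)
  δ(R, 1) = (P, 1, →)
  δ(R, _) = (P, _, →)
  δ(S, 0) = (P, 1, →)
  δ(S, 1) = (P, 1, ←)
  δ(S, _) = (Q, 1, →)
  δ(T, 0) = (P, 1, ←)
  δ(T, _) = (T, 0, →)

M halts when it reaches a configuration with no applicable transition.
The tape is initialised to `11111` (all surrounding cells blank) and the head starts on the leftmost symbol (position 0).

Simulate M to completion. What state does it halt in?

P | _[1]1111__   read 1 → write _, move →, go to S
S | __[1]111__   read 1 → write 1, move ←, go to P
P | _[_]1111__   read _ → write 0, move ←, go to S
S | [_]01111__   read _ → write 1, move →, go to Q
Q | 1[0]1111__   read 0 → write 0, move →, go to P
P | 10[1]111__   read 1 → write _, move →, go to S
S | 10_[1]11__   read 1 → write 1, move ←, go to P
P | 10[_]111__   read _ → write 0, move ←, go to S
S | 1[0]0111__   read 0 → write 1, move →, go to P
P | 11[0]111__   read 0 → write _, move →, go to P
P | 11_[1]11__   read 1 → write _, move →, go to S
S | 11__[1]1__   read 1 → write 1, move ←, go to P
P | 11_[_]11__   read _ → write 0, move ←, go to S
S | 11[_]011__   read _ → write 1, move →, go to Q
Q | 111[0]11__   read 0 → write 0, move →, go to P
P | 1110[1]1__   read 1 → write _, move →, go to S
S | 1110_[1]__   read 1 → write 1, move ←, go to P
P | 1110[_]1__   read _ → write 0, move ←, go to S
S | 111[0]01__   read 0 → write 1, move →, go to P
P | 1111[0]1__   read 0 → write _, move →, go to P
P | 1111_[1]__   read 1 → write _, move →, go to S
S | 1111__[_]_   read _ → write 1, move →, go to Q
Q | 1111__1[_]
No transition is defined for (Q, _); M halts in state Q.

Q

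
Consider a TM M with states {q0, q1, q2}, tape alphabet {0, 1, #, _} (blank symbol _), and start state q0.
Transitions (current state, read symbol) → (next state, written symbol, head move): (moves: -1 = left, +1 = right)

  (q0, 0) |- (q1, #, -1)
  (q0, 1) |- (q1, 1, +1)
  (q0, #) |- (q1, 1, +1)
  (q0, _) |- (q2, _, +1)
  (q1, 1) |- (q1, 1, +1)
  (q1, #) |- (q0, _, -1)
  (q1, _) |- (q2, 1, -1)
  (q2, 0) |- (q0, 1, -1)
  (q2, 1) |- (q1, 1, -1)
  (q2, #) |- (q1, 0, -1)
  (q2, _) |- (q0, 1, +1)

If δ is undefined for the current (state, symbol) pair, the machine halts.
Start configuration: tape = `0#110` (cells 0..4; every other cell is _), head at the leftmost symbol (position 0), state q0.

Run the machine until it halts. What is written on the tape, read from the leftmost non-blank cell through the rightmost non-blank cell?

q0 | __[0]#110   read 0 → write #, move -1, go to q1
q1 | _[_]##110   read _ → write 1, move -1, go to q2
q2 | [_]1##110   read _ → write 1, move +1, go to q0
q0 | 1[1]##110   read 1 → write 1, move +1, go to q1
q1 | 11[#]#110   read # → write _, move -1, go to q0
q0 | 1[1]_#110   read 1 → write 1, move +1, go to q1
q1 | 11[_]#110   read _ → write 1, move -1, go to q2
q2 | 1[1]1#110   read 1 → write 1, move -1, go to q1
q1 | [1]11#110   read 1 → write 1, move +1, go to q1
q1 | 1[1]1#110   read 1 → write 1, move +1, go to q1
q1 | 11[1]#110   read 1 → write 1, move +1, go to q1
q1 | 111[#]110   read # → write _, move -1, go to q0
q0 | 11[1]_110   read 1 → write 1, move +1, go to q1
q1 | 111[_]110   read _ → write 1, move -1, go to q2
q2 | 11[1]1110   read 1 → write 1, move -1, go to q1
q1 | 1[1]11110   read 1 → write 1, move +1, go to q1
q1 | 11[1]1110   read 1 → write 1, move +1, go to q1
q1 | 111[1]110   read 1 → write 1, move +1, go to q1
q1 | 1111[1]10   read 1 → write 1, move +1, go to q1
q1 | 11111[1]0   read 1 → write 1, move +1, go to q1
q1 | 111111[0]
The non-blank tape span at halt is 1111110.

1111110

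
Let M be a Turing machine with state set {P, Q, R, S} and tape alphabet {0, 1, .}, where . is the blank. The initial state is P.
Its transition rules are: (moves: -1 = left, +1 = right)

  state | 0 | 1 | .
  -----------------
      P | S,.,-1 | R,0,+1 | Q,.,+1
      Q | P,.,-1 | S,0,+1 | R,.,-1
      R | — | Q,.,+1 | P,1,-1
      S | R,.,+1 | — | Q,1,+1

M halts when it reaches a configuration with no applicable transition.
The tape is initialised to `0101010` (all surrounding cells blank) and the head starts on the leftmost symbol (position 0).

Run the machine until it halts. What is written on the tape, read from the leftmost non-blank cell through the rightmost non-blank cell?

010.01.1.1

P | ..[0]101010...   read 0 → write ., move -1, go to S
S | .[.].101010...   read . → write 1, move +1, go to Q
Q | .1[.]101010...   read . → write ., move -1, go to R
R | .[1].101010...   read 1 → write ., move +1, go to Q
Q | ..[.]101010...   read . → write ., move -1, go to R
R | .[.].101010...   read . → write 1, move -1, go to P
P | [.]1.101010...   read . → write ., move +1, go to Q
Q | .[1].101010...   read 1 → write 0, move +1, go to S
S | .0[.]101010...   read . → write 1, move +1, go to Q
Q | .01[1]01010...   read 1 → write 0, move +1, go to S
S | .010[0]1010...   read 0 → write ., move +1, go to R
R | .010.[1]010...   read 1 → write ., move +1, go to Q
Q | .010..[0]10...   read 0 → write ., move -1, go to P
P | .010.[.].10...   read . → write ., move +1, go to Q
Q | .010..[.]10...   read . → write ., move -1, go to R
R | .010.[.].10...   read . → write 1, move -1, go to P
P | .010[.]1.10...   read . → write ., move +1, go to Q
Q | .010.[1].10...   read 1 → write 0, move +1, go to S
S | .010.0[.]10...   read . → write 1, move +1, go to Q
Q | .010.01[1]0...   read 1 → write 0, move +1, go to S
S | .010.010[0]...   read 0 → write ., move +1, go to R
R | .010.010.[.]..   read . → write 1, move -1, go to P
P | .010.010[.]1..   read . → write ., move +1, go to Q
Q | .010.010.[1]..   read 1 → write 0, move +1, go to S
S | .010.010.0[.].   read . → write 1, move +1, go to Q
Q | .010.010.01[.]   read . → write ., move -1, go to R
R | .010.010.0[1].   read 1 → write ., move +1, go to Q
Q | .010.010.0.[.]   read . → write ., move -1, go to R
R | .010.010.0[.].   read . → write 1, move -1, go to P
P | .010.010.[0]1.   read 0 → write ., move -1, go to S
S | .010.010[.].1.   read . → write 1, move +1, go to Q
Q | .010.0101[.]1.   read . → write ., move -1, go to R
R | .010.010[1].1.   read 1 → write ., move +1, go to Q
Q | .010.010.[.]1.   read . → write ., move -1, go to R
R | .010.010[.].1.   read . → write 1, move -1, go to P
P | .010.01[0]1.1.   read 0 → write ., move -1, go to S
S | .010.0[1].1.1.
The non-blank tape span at halt is 010.01.1.1.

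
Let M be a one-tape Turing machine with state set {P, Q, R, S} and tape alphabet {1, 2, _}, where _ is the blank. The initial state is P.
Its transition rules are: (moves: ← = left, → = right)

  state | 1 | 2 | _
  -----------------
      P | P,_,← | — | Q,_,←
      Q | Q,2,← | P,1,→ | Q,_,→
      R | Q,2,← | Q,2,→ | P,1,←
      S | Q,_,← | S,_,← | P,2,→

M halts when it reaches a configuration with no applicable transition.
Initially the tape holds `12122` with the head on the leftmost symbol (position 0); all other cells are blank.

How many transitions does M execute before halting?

14

P | __[1]2122   read 1 → write _, move ←, go to P
P | _[_]_2122   read _ → write _, move ←, go to Q
Q | [_]__2122   read _ → write _, move →, go to Q
Q | _[_]_2122   read _ → write _, move →, go to Q
Q | __[_]2122   read _ → write _, move →, go to Q
Q | ___[2]122   read 2 → write 1, move →, go to P
P | ___1[1]22   read 1 → write _, move ←, go to P
P | ___[1]_22   read 1 → write _, move ←, go to P
P | __[_]__22   read _ → write _, move ←, go to Q
Q | _[_]___22   read _ → write _, move →, go to Q
Q | __[_]__22   read _ → write _, move →, go to Q
Q | ___[_]_22   read _ → write _, move →, go to Q
Q | ____[_]22   read _ → write _, move →, go to Q
Q | _____[2]2   read 2 → write 1, move →, go to P
P | _____1[2]
M halts after 14 transitions.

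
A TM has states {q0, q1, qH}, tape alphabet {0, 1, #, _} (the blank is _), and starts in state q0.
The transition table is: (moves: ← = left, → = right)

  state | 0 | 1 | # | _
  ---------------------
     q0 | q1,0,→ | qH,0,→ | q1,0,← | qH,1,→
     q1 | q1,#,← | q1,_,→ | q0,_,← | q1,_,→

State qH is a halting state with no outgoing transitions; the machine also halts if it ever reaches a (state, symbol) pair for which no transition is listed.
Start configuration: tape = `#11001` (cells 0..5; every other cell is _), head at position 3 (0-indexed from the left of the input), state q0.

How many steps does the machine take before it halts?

q0 | #11[0]01   read 0 → write 0, move →, go to q1
q1 | #110[0]1   read 0 → write #, move ←, go to q1
q1 | #11[0]#1   read 0 → write #, move ←, go to q1
q1 | #1[1]##1   read 1 → write _, move →, go to q1
q1 | #1_[#]#1   read # → write _, move ←, go to q0
q0 | #1[_]_#1   read _ → write 1, move →, go to qH
qH | #11[_]#1
M halts after 6 transitions.

6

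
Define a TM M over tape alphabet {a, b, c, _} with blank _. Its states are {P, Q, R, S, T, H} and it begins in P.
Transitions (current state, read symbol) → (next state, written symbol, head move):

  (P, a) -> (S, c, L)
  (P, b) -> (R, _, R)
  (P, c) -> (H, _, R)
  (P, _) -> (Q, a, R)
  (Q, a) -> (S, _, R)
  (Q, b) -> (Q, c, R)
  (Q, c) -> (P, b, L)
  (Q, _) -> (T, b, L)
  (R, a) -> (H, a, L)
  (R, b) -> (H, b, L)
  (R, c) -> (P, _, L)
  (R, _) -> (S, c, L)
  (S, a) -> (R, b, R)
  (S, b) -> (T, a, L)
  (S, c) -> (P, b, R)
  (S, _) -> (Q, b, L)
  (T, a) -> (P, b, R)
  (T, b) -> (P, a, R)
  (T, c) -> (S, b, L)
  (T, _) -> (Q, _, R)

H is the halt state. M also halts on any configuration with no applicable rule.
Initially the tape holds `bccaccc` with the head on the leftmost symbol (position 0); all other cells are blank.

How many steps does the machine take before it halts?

state=P head=0 tape=[b]ccaccc   (P,b)→(R,_,R)
state=R head=1 tape=_[c]caccc   (R,c)→(P,_,L)
state=P head=0 tape=[_]_caccc   (P,_)→(Q,a,R)
state=Q head=1 tape=a[_]caccc   (Q,_)→(T,b,L)
state=T head=0 tape=[a]bcaccc   (T,a)→(P,b,R)
state=P head=1 tape=b[b]caccc   (P,b)→(R,_,R)
state=R head=2 tape=b_[c]accc   (R,c)→(P,_,L)
state=P head=1 tape=b[_]_accc   (P,_)→(Q,a,R)
state=Q head=2 tape=ba[_]accc   (Q,_)→(T,b,L)
state=T head=1 tape=b[a]baccc   (T,a)→(P,b,R)
state=P head=2 tape=bb[b]accc   (P,b)→(R,_,R)
state=R head=3 tape=bb_[a]ccc   (R,a)→(H,a,L)
state=H head=2 tape=bb[_]accc
M halts after 12 transitions.

12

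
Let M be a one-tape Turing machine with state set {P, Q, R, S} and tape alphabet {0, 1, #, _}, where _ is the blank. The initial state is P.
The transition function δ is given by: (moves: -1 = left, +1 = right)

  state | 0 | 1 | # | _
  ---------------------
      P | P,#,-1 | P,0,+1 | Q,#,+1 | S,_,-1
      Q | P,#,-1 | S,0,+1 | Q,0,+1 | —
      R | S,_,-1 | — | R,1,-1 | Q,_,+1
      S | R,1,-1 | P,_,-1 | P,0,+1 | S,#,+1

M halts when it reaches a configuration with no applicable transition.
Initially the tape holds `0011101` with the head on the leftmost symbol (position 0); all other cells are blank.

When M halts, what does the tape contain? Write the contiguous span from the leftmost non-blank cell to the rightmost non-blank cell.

state=P head=0 tape=__[0]011101   (P,0)→(P,#,-1)
state=P head=-1 tape=_[_]#011101   (P,_)→(S,_,-1)
state=S head=-2 tape=[_]_#011101   (S,_)→(S,#,+1)
state=S head=-1 tape=#[_]#011101   (S,_)→(S,#,+1)
state=S head=0 tape=##[#]011101   (S,#)→(P,0,+1)
state=P head=1 tape=##0[0]11101   (P,0)→(P,#,-1)
state=P head=0 tape=##[0]#11101   (P,0)→(P,#,-1)
state=P head=-1 tape=#[#]##11101   (P,#)→(Q,#,+1)
state=Q head=0 tape=##[#]#11101   (Q,#)→(Q,0,+1)
state=Q head=1 tape=##0[#]11101   (Q,#)→(Q,0,+1)
state=Q head=2 tape=##00[1]1101   (Q,1)→(S,0,+1)
state=S head=3 tape=##000[1]101   (S,1)→(P,_,-1)
state=P head=2 tape=##00[0]_101   (P,0)→(P,#,-1)
state=P head=1 tape=##0[0]#_101   (P,0)→(P,#,-1)
state=P head=0 tape=##[0]##_101   (P,0)→(P,#,-1)
state=P head=-1 tape=#[#]###_101   (P,#)→(Q,#,+1)
state=Q head=0 tape=##[#]##_101   (Q,#)→(Q,0,+1)
state=Q head=1 tape=##0[#]#_101   (Q,#)→(Q,0,+1)
state=Q head=2 tape=##00[#]_101   (Q,#)→(Q,0,+1)
state=Q head=3 tape=##000[_]101
The non-blank tape span at halt is ##000_101.

##000_101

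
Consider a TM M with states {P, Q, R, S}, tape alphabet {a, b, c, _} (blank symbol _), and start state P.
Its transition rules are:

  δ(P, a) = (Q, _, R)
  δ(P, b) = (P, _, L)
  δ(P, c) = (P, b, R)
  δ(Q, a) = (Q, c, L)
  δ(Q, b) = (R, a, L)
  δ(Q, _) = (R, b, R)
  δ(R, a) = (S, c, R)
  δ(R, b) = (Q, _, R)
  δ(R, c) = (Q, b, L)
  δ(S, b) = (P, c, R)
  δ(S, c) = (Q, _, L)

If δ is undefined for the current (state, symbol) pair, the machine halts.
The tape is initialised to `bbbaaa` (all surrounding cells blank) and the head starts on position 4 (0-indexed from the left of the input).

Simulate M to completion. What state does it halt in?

S

state=P head=4 tape=bbba[a]a   (P,a)→(Q,_,R)
state=Q head=5 tape=bbba_[a]   (Q,a)→(Q,c,L)
state=Q head=4 tape=bbba[_]c   (Q,_)→(R,b,R)
state=R head=5 tape=bbbab[c]   (R,c)→(Q,b,L)
state=Q head=4 tape=bbba[b]b   (Q,b)→(R,a,L)
state=R head=3 tape=bbb[a]ab   (R,a)→(S,c,R)
state=S head=4 tape=bbbc[a]b
No transition is defined for (S, a); M halts in state S.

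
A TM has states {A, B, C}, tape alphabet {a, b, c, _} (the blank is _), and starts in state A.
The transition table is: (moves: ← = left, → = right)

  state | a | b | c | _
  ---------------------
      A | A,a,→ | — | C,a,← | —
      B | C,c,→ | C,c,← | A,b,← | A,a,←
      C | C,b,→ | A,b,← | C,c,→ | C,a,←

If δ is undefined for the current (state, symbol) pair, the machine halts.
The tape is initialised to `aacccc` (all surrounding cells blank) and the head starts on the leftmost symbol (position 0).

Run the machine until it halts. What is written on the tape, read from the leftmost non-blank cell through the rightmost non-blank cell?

abbccbba

A | [a]acccc__   read a → write a, move →, go to A
A | a[a]cccc__   read a → write a, move →, go to A
A | aa[c]ccc__   read c → write a, move ←, go to C
C | a[a]accc__   read a → write b, move →, go to C
C | ab[a]ccc__   read a → write b, move →, go to C
C | abb[c]cc__   read c → write c, move →, go to C
C | abbc[c]c__   read c → write c, move →, go to C
C | abbcc[c]__   read c → write c, move →, go to C
C | abbccc[_]_   read _ → write a, move ←, go to C
C | abbcc[c]a_   read c → write c, move →, go to C
C | abbccc[a]_   read a → write b, move →, go to C
C | abbcccb[_]   read _ → write a, move ←, go to C
C | abbccc[b]a   read b → write b, move ←, go to A
A | abbcc[c]ba   read c → write a, move ←, go to C
C | abbc[c]aba   read c → write c, move →, go to C
C | abbcc[a]ba   read a → write b, move →, go to C
C | abbccb[b]a   read b → write b, move ←, go to A
A | abbcc[b]ba
The non-blank tape span at halt is abbccbba.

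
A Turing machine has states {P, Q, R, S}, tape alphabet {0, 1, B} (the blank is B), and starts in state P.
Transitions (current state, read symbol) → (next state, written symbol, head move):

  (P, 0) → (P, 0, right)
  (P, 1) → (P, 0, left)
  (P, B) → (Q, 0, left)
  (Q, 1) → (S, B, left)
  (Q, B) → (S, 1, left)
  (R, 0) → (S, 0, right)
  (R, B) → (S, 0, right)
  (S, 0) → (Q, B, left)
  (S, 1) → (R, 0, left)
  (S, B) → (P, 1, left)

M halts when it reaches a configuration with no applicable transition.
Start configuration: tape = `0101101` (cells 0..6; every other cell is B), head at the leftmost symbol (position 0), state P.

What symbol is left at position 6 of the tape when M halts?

P | [0]101101B   read 0 → write 0, move right, go to P
P | 0[1]01101B   read 1 → write 0, move left, go to P
P | [0]001101B   read 0 → write 0, move right, go to P
P | 0[0]01101B   read 0 → write 0, move right, go to P
P | 00[0]1101B   read 0 → write 0, move right, go to P
P | 000[1]101B   read 1 → write 0, move left, go to P
P | 00[0]0101B   read 0 → write 0, move right, go to P
P | 000[0]101B   read 0 → write 0, move right, go to P
P | 0000[1]01B   read 1 → write 0, move left, go to P
P | 000[0]001B   read 0 → write 0, move right, go to P
P | 0000[0]01B   read 0 → write 0, move right, go to P
P | 00000[0]1B   read 0 → write 0, move right, go to P
P | 000000[1]B   read 1 → write 0, move left, go to P
P | 00000[0]0B   read 0 → write 0, move right, go to P
P | 000000[0]B   read 0 → write 0, move right, go to P
P | 0000000[B]   read B → write 0, move left, go to Q
Q | 000000[0]0
Cell 6 holds 0 when M halts.

0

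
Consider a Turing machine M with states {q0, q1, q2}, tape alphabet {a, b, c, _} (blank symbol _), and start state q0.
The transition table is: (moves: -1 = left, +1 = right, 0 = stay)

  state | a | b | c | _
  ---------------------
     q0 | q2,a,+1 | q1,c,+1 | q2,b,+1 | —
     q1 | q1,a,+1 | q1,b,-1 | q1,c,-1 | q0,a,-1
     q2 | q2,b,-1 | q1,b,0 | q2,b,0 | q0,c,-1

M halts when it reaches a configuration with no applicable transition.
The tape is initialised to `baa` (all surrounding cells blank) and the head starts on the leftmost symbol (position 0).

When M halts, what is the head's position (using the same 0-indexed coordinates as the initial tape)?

-2

state=q0 head=0 tape=__[b]aa_   (q0,b)→(q1,c,+1)
state=q1 head=1 tape=__c[a]a_   (q1,a)→(q1,a,+1)
state=q1 head=2 tape=__ca[a]_   (q1,a)→(q1,a,+1)
state=q1 head=3 tape=__caa[_]   (q1,_)→(q0,a,-1)
state=q0 head=2 tape=__ca[a]a   (q0,a)→(q2,a,+1)
state=q2 head=3 tape=__caa[a]   (q2,a)→(q2,b,-1)
state=q2 head=2 tape=__ca[a]b   (q2,a)→(q2,b,-1)
state=q2 head=1 tape=__c[a]bb   (q2,a)→(q2,b,-1)
state=q2 head=0 tape=__[c]bbb   (q2,c)→(q2,b,0)
state=q2 head=0 tape=__[b]bbb   (q2,b)→(q1,b,0)
state=q1 head=0 tape=__[b]bbb   (q1,b)→(q1,b,-1)
state=q1 head=-1 tape=_[_]bbbb   (q1,_)→(q0,a,-1)
state=q0 head=-2 tape=[_]abbbb
At halt the head is at cell -2.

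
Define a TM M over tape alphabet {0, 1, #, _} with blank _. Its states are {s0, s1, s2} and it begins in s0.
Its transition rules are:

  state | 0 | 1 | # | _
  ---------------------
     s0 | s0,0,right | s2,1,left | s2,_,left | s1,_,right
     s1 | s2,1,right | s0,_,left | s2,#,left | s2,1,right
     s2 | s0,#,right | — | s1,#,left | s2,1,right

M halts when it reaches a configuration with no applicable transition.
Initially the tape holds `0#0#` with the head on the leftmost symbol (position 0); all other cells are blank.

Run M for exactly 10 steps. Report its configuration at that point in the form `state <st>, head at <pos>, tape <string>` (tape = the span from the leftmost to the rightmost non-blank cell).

state s1, head at 2, tape #_1#

s0 | [0]#0#   read 0 → write 0, move right, go to s0
s0 | 0[#]0#   read # → write _, move left, go to s2
s2 | [0]_0#   read 0 → write #, move right, go to s0
s0 | #[_]0#   read _ → write _, move right, go to s1
s1 | #_[0]#   read 0 → write 1, move right, go to s2
s2 | #_1[#]   read # → write #, move left, go to s1
s1 | #_[1]#   read 1 → write _, move left, go to s0
s0 | #[_]_#   read _ → write _, move right, go to s1
s1 | #_[_]#   read _ → write 1, move right, go to s2
s2 | #_1[#]   read # → write #, move left, go to s1
s1 | #_[1]#
After 10 steps: state s1, head at 2, tape #_1#.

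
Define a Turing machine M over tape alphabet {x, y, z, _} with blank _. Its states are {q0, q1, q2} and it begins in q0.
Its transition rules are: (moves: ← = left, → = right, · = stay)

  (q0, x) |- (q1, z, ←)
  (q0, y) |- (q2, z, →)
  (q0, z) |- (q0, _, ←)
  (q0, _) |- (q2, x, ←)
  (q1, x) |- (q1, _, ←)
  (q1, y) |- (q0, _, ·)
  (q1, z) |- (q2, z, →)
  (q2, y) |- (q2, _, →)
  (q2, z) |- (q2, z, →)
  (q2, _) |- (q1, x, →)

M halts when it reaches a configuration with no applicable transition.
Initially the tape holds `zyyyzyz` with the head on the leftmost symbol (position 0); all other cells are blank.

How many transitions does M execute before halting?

5

state=q0 head=0 tape=___[z]yyyzyz   (q0,z)→(q0,_,←)
state=q0 head=-1 tape=__[_]_yyyzyz   (q0,_)→(q2,x,←)
state=q2 head=-2 tape=_[_]x_yyyzyz   (q2,_)→(q1,x,→)
state=q1 head=-1 tape=_x[x]_yyyzyz   (q1,x)→(q1,_,←)
state=q1 head=-2 tape=_[x]__yyyzyz   (q1,x)→(q1,_,←)
state=q1 head=-3 tape=[_]___yyyzyz
M halts after 5 transitions.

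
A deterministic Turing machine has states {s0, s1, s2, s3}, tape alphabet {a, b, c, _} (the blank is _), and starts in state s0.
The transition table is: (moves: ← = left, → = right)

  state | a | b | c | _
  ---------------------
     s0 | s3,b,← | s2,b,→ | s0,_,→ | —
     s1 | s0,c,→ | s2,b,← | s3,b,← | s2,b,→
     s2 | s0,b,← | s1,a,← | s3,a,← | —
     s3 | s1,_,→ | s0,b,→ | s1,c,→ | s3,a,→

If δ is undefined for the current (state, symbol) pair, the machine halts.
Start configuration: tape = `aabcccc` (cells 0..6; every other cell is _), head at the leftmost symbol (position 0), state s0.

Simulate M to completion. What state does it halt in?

state=s0 head=0 tape=__[a]abcccc   (s0,a)→(s3,b,←)
state=s3 head=-1 tape=_[_]babcccc   (s3,_)→(s3,a,→)
state=s3 head=0 tape=_a[b]abcccc   (s3,b)→(s0,b,→)
state=s0 head=1 tape=_ab[a]bcccc   (s0,a)→(s3,b,←)
state=s3 head=0 tape=_a[b]bbcccc   (s3,b)→(s0,b,→)
state=s0 head=1 tape=_ab[b]bcccc   (s0,b)→(s2,b,→)
state=s2 head=2 tape=_abb[b]cccc   (s2,b)→(s1,a,←)
state=s1 head=1 tape=_ab[b]acccc   (s1,b)→(s2,b,←)
state=s2 head=0 tape=_a[b]bacccc   (s2,b)→(s1,a,←)
state=s1 head=-1 tape=_[a]abacccc   (s1,a)→(s0,c,→)
state=s0 head=0 tape=_c[a]bacccc   (s0,a)→(s3,b,←)
state=s3 head=-1 tape=_[c]bbacccc   (s3,c)→(s1,c,→)
state=s1 head=0 tape=_c[b]bacccc   (s1,b)→(s2,b,←)
state=s2 head=-1 tape=_[c]bbacccc   (s2,c)→(s3,a,←)
state=s3 head=-2 tape=[_]abbacccc   (s3,_)→(s3,a,→)
state=s3 head=-1 tape=a[a]bbacccc   (s3,a)→(s1,_,→)
state=s1 head=0 tape=a_[b]bacccc   (s1,b)→(s2,b,←)
state=s2 head=-1 tape=a[_]bbacccc
No transition is defined for (s2, _); M halts in state s2.

s2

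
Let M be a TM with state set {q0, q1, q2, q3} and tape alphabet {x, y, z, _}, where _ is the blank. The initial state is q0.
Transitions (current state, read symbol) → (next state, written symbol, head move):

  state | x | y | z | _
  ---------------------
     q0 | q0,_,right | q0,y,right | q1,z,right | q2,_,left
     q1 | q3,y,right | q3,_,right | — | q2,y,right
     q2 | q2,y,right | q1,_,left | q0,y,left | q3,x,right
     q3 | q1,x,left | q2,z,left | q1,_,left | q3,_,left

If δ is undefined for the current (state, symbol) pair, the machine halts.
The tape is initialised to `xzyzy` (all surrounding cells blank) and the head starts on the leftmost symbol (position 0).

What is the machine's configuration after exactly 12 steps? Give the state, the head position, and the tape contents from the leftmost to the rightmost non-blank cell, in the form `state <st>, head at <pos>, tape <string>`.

state q2, head at 4, tape zyyy

state=q0 head=0 tape=[x]zyzy_   (q0,x)→(q0,_,right)
state=q0 head=1 tape=_[z]yzy_   (q0,z)→(q1,z,right)
state=q1 head=2 tape=_z[y]zy_   (q1,y)→(q3,_,right)
state=q3 head=3 tape=_z_[z]y_   (q3,z)→(q1,_,left)
state=q1 head=2 tape=_z[_]_y_   (q1,_)→(q2,y,right)
state=q2 head=3 tape=_zy[_]y_   (q2,_)→(q3,x,right)
state=q3 head=4 tape=_zyx[y]_   (q3,y)→(q2,z,left)
state=q2 head=3 tape=_zy[x]z_   (q2,x)→(q2,y,right)
state=q2 head=4 tape=_zyy[z]_   (q2,z)→(q0,y,left)
state=q0 head=3 tape=_zy[y]y_   (q0,y)→(q0,y,right)
state=q0 head=4 tape=_zyy[y]_   (q0,y)→(q0,y,right)
state=q0 head=5 tape=_zyyy[_]   (q0,_)→(q2,_,left)
state=q2 head=4 tape=_zyy[y]_
After 12 steps: state q2, head at 4, tape zyyy.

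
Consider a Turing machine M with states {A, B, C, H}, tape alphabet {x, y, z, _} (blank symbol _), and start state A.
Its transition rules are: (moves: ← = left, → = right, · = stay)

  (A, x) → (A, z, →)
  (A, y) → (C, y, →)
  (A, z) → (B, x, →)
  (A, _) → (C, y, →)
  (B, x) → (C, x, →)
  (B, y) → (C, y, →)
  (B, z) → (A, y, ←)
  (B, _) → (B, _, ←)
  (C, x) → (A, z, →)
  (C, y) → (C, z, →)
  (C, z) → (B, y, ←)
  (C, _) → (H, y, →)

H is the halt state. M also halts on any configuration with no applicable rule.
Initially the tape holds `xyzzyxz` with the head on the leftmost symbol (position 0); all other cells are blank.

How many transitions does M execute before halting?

A | [x]yzzyxz__   read x → write z, move →, go to A
A | z[y]zzyxz__   read y → write y, move →, go to C
C | zy[z]zyxz__   read z → write y, move ←, go to B
B | z[y]yzyxz__   read y → write y, move →, go to C
C | zy[y]zyxz__   read y → write z, move →, go to C
C | zyz[z]yxz__   read z → write y, move ←, go to B
B | zy[z]yyxz__   read z → write y, move ←, go to A
A | z[y]yyyxz__   read y → write y, move →, go to C
C | zy[y]yyxz__   read y → write z, move →, go to C
C | zyz[y]yxz__   read y → write z, move →, go to C
C | zyzz[y]xz__   read y → write z, move →, go to C
C | zyzzz[x]z__   read x → write z, move →, go to A
A | zyzzzz[z]__   read z → write x, move →, go to B
B | zyzzzzx[_]_   read _ → write _, move ←, go to B
B | zyzzzz[x]__   read x → write x, move →, go to C
C | zyzzzzx[_]_   read _ → write y, move →, go to H
H | zyzzzzxy[_]
M halts after 16 transitions.

16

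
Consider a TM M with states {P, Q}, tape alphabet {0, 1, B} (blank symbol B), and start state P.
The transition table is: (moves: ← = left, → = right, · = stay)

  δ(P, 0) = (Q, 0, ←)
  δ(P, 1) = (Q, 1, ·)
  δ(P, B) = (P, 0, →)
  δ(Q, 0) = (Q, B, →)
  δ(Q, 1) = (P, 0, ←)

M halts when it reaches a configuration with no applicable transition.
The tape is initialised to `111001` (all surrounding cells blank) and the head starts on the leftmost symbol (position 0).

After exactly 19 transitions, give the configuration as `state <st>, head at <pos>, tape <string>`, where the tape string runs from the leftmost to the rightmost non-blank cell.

state P, head at 4, tape 0

P | B[1]11001   read 1 → write 1, move ·, go to Q
Q | B[1]11001   read 1 → write 0, move ←, go to P
P | [B]011001   read B → write 0, move →, go to P
P | 0[0]11001   read 0 → write 0, move ←, go to Q
Q | [0]011001   read 0 → write B, move →, go to Q
Q | B[0]11001   read 0 → write B, move →, go to Q
Q | BB[1]1001   read 1 → write 0, move ←, go to P
P | B[B]01001   read B → write 0, move →, go to P
P | B0[0]1001   read 0 → write 0, move ←, go to Q
Q | B[0]01001   read 0 → write B, move →, go to Q
Q | BB[0]1001   read 0 → write B, move →, go to Q
Q | BBB[1]001   read 1 → write 0, move ←, go to P
P | BB[B]0001   read B → write 0, move →, go to P
P | BB0[0]001   read 0 → write 0, move ←, go to Q
Q | BB[0]0001   read 0 → write B, move →, go to Q
Q | BBB[0]001   read 0 → write B, move →, go to Q
Q | BBBB[0]01   read 0 → write B, move →, go to Q
Q | BBBBB[0]1   read 0 → write B, move →, go to Q
Q | BBBBBB[1]   read 1 → write 0, move ←, go to P
P | BBBBB[B]0
After 19 steps: state P, head at 4, tape 0.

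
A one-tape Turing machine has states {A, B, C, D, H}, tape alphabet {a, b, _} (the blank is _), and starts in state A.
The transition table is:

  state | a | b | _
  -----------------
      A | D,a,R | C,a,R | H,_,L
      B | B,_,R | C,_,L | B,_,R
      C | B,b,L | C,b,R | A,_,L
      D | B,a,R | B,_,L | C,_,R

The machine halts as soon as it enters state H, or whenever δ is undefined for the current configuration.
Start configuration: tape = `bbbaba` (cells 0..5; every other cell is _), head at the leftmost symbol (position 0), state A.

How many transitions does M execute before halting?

29

A | [b]bbaba__   read b → write a, move R, go to C
C | a[b]baba__   read b → write b, move R, go to C
C | ab[b]aba__   read b → write b, move R, go to C
C | abb[a]ba__   read a → write b, move L, go to B
B | ab[b]bba__   read b → write _, move L, go to C
C | a[b]_bba__   read b → write b, move R, go to C
C | ab[_]bba__   read _ → write _, move L, go to A
A | a[b]_bba__   read b → write a, move R, go to C
C | aa[_]bba__   read _ → write _, move L, go to A
A | a[a]_bba__   read a → write a, move R, go to D
D | aa[_]bba__   read _ → write _, move R, go to C
C | aa_[b]ba__   read b → write b, move R, go to C
C | aa_b[b]a__   read b → write b, move R, go to C
C | aa_bb[a]__   read a → write b, move L, go to B
B | aa_b[b]b__   read b → write _, move L, go to C
C | aa_[b]_b__   read b → write b, move R, go to C
C | aa_b[_]b__   read _ → write _, move L, go to A
A | aa_[b]_b__   read b → write a, move R, go to C
C | aa_a[_]b__   read _ → write _, move L, go to A
A | aa_[a]_b__   read a → write a, move R, go to D
D | aa_a[_]b__   read _ → write _, move R, go to C
C | aa_a_[b]__   read b → write b, move R, go to C
C | aa_a_b[_]_   read _ → write _, move L, go to A
A | aa_a_[b]__   read b → write a, move R, go to C
C | aa_a_a[_]_   read _ → write _, move L, go to A
A | aa_a_[a]__   read a → write a, move R, go to D
D | aa_a_a[_]_   read _ → write _, move R, go to C
C | aa_a_a_[_]   read _ → write _, move L, go to A
A | aa_a_a[_]_   read _ → write _, move L, go to H
H | aa_a_[a]__
M halts after 29 transitions.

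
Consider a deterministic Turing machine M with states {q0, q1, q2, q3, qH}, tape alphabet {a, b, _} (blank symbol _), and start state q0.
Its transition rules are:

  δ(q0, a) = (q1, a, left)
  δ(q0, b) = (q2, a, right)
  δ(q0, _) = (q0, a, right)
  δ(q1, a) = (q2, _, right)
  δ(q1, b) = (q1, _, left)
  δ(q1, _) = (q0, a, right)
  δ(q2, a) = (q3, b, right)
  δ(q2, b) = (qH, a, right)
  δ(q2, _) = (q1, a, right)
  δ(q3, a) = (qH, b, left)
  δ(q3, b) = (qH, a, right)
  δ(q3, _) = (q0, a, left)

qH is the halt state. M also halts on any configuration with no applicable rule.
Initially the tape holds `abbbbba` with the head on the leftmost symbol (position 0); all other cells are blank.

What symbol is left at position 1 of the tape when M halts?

a

state=q0 head=0 tape=_[a]bbbbba   (q0,a)→(q1,a,left)
state=q1 head=-1 tape=[_]abbbbba   (q1,_)→(q0,a,right)
state=q0 head=0 tape=a[a]bbbbba   (q0,a)→(q1,a,left)
state=q1 head=-1 tape=[a]abbbbba   (q1,a)→(q2,_,right)
state=q2 head=0 tape=_[a]bbbbba   (q2,a)→(q3,b,right)
state=q3 head=1 tape=_b[b]bbbba   (q3,b)→(qH,a,right)
state=qH head=2 tape=_ba[b]bbba
Cell 1 holds a when M halts.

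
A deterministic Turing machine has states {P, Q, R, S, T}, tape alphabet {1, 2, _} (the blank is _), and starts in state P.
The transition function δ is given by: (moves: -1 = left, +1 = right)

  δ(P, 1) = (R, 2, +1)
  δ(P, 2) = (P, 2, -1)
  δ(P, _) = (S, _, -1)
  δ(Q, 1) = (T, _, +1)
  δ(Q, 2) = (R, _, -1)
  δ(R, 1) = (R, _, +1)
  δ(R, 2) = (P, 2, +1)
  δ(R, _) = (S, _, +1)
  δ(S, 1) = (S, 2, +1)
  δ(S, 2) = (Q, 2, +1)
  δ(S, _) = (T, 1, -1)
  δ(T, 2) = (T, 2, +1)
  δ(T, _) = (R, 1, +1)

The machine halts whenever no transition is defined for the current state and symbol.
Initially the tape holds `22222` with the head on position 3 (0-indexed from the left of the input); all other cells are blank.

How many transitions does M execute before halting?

14

state=P head=3 tape=___222[2]2   (P,2)→(P,2,-1)
state=P head=2 tape=___22[2]22   (P,2)→(P,2,-1)
state=P head=1 tape=___2[2]222   (P,2)→(P,2,-1)
state=P head=0 tape=___[2]2222   (P,2)→(P,2,-1)
state=P head=-1 tape=__[_]22222   (P,_)→(S,_,-1)
state=S head=-2 tape=_[_]_22222   (S,_)→(T,1,-1)
state=T head=-3 tape=[_]1_22222   (T,_)→(R,1,+1)
state=R head=-2 tape=1[1]_22222   (R,1)→(R,_,+1)
state=R head=-1 tape=1_[_]22222   (R,_)→(S,_,+1)
state=S head=0 tape=1__[2]2222   (S,2)→(Q,2,+1)
state=Q head=1 tape=1__2[2]222   (Q,2)→(R,_,-1)
state=R head=0 tape=1__[2]_222   (R,2)→(P,2,+1)
state=P head=1 tape=1__2[_]222   (P,_)→(S,_,-1)
state=S head=0 tape=1__[2]_222   (S,2)→(Q,2,+1)
state=Q head=1 tape=1__2[_]222
M halts after 14 transitions.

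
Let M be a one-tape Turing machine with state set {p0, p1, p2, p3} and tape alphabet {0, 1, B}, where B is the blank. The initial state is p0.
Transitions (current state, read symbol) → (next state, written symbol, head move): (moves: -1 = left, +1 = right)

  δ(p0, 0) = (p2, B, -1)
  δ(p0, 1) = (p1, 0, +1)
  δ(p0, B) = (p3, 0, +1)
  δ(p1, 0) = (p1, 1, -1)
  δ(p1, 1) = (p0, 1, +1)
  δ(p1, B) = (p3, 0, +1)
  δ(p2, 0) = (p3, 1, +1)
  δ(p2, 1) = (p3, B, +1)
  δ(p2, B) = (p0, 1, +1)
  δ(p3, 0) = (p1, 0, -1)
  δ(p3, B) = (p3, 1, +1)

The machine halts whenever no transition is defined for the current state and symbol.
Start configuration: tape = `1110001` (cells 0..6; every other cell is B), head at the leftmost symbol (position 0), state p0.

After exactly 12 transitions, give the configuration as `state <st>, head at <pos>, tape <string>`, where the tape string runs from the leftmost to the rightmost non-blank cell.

p0 | [1]110001   read 1 → write 0, move +1, go to p1
p1 | 0[1]10001   read 1 → write 1, move +1, go to p0
p0 | 01[1]0001   read 1 → write 0, move +1, go to p1
p1 | 010[0]001   read 0 → write 1, move -1, go to p1
p1 | 01[0]1001   read 0 → write 1, move -1, go to p1
p1 | 0[1]11001   read 1 → write 1, move +1, go to p0
p0 | 01[1]1001   read 1 → write 0, move +1, go to p1
p1 | 010[1]001   read 1 → write 1, move +1, go to p0
p0 | 0101[0]01   read 0 → write B, move -1, go to p2
p2 | 010[1]B01   read 1 → write B, move +1, go to p3
p3 | 010B[B]01   read B → write 1, move +1, go to p3
p3 | 010B1[0]1   read 0 → write 0, move -1, go to p1
p1 | 010B[1]01
After 12 steps: state p1, head at 4, tape 010B101.

state p1, head at 4, tape 010B101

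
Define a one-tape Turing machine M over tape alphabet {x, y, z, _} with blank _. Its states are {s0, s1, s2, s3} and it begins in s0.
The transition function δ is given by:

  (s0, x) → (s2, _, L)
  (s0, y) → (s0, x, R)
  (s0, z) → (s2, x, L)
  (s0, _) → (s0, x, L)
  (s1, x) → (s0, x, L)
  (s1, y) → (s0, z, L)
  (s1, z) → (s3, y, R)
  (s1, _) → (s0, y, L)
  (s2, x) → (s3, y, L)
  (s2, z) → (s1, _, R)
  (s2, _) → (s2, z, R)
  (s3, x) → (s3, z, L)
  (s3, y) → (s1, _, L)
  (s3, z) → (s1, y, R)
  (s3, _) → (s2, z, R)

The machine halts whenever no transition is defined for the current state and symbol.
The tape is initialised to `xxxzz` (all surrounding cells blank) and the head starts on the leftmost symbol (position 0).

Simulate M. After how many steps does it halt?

s0 | __[x]xxzz   read x → write _, move L, go to s2
s2 | _[_]_xxzz   read _ → write z, move R, go to s2
s2 | _z[_]xxzz   read _ → write z, move R, go to s2
s2 | _zz[x]xzz   read x → write y, move L, go to s3
s3 | _z[z]yxzz   read z → write y, move R, go to s1
s1 | _zy[y]xzz   read y → write z, move L, go to s0
s0 | _z[y]zxzz   read y → write x, move R, go to s0
s0 | _zx[z]xzz   read z → write x, move L, go to s2
s2 | _z[x]xxzz   read x → write y, move L, go to s3
s3 | _[z]yxxzz   read z → write y, move R, go to s1
s1 | _y[y]xxzz   read y → write z, move L, go to s0
s0 | _[y]zxxzz   read y → write x, move R, go to s0
s0 | _x[z]xxzz   read z → write x, move L, go to s2
s2 | _[x]xxxzz   read x → write y, move L, go to s3
s3 | [_]yxxxzz   read _ → write z, move R, go to s2
s2 | z[y]xxxzz
M halts after 15 transitions.

15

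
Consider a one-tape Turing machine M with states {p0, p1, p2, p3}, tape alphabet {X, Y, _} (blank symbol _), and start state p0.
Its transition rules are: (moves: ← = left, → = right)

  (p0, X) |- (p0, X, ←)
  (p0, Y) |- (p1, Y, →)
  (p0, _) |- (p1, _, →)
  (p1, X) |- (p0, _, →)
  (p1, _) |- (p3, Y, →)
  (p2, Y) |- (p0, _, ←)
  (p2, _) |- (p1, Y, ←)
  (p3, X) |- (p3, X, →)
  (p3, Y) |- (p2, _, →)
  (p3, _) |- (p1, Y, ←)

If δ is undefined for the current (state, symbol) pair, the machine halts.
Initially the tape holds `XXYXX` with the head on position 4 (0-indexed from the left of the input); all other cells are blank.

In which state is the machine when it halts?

p1

p0 | XXYX[X]___   read X → write X, move ←, go to p0
p0 | XXY[X]X___   read X → write X, move ←, go to p0
p0 | XX[Y]XX___   read Y → write Y, move →, go to p1
p1 | XXY[X]X___   read X → write _, move →, go to p0
p0 | XXY_[X]___   read X → write X, move ←, go to p0
p0 | XXY[_]X___   read _ → write _, move →, go to p1
p1 | XXY_[X]___   read X → write _, move →, go to p0
p0 | XXY__[_]__   read _ → write _, move →, go to p1
p1 | XXY___[_]_   read _ → write Y, move →, go to p3
p3 | XXY___Y[_]   read _ → write Y, move ←, go to p1
p1 | XXY___[Y]Y
No transition is defined for (p1, Y); M halts in state p1.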